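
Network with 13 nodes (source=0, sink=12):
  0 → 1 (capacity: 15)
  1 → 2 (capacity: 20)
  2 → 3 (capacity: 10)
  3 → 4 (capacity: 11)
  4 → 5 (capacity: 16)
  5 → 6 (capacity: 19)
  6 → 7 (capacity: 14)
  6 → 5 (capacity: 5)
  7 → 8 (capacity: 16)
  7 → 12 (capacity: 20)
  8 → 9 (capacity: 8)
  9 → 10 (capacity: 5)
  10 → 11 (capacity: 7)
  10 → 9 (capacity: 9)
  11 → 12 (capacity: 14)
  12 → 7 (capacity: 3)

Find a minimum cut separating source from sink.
Min cut value = 10, edges: (2,3)

Min cut value: 10
Partition: S = [0, 1, 2], T = [3, 4, 5, 6, 7, 8, 9, 10, 11, 12]
Cut edges: (2,3)

By max-flow min-cut theorem, max flow = min cut = 10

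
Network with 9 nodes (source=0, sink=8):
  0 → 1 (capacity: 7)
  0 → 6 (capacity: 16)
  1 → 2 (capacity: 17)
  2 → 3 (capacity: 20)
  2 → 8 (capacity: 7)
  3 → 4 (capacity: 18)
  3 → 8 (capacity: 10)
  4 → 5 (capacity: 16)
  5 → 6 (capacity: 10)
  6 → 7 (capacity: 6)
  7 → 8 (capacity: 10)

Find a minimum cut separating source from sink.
Min cut value = 13, edges: (0,1), (6,7)

Min cut value: 13
Partition: S = [0, 4, 5, 6], T = [1, 2, 3, 7, 8]
Cut edges: (0,1), (6,7)

By max-flow min-cut theorem, max flow = min cut = 13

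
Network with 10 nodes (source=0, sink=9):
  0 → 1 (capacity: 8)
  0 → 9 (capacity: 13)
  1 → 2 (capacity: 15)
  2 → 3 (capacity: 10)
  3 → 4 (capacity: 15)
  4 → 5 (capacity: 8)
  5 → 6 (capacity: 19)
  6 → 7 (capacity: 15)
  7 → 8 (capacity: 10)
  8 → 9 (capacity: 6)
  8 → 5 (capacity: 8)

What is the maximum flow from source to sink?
Maximum flow = 19

Max flow: 19

Flow assignment:
  0 → 1: 6/8
  0 → 9: 13/13
  1 → 2: 6/15
  2 → 3: 6/10
  3 → 4: 6/15
  4 → 5: 6/8
  5 → 6: 8/19
  6 → 7: 8/15
  7 → 8: 8/10
  8 → 9: 6/6
  8 → 5: 2/8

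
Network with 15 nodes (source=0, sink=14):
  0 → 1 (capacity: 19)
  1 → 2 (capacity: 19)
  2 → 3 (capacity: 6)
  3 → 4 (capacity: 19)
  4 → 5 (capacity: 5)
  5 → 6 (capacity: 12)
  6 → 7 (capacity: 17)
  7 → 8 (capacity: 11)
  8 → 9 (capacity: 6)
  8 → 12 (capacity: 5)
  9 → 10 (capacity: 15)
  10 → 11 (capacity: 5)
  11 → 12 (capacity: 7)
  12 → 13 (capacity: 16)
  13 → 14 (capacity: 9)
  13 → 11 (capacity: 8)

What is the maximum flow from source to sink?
Maximum flow = 5

Max flow: 5

Flow assignment:
  0 → 1: 5/19
  1 → 2: 5/19
  2 → 3: 5/6
  3 → 4: 5/19
  4 → 5: 5/5
  5 → 6: 5/12
  6 → 7: 5/17
  7 → 8: 5/11
  8 → 12: 5/5
  12 → 13: 5/16
  13 → 14: 5/9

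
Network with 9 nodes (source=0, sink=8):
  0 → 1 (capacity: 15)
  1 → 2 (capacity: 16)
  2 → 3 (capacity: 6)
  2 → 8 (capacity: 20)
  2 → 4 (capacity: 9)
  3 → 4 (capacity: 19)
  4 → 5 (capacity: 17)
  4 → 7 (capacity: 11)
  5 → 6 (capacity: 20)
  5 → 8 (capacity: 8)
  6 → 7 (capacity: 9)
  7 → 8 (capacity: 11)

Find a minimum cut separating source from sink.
Min cut value = 15, edges: (0,1)

Min cut value: 15
Partition: S = [0], T = [1, 2, 3, 4, 5, 6, 7, 8]
Cut edges: (0,1)

By max-flow min-cut theorem, max flow = min cut = 15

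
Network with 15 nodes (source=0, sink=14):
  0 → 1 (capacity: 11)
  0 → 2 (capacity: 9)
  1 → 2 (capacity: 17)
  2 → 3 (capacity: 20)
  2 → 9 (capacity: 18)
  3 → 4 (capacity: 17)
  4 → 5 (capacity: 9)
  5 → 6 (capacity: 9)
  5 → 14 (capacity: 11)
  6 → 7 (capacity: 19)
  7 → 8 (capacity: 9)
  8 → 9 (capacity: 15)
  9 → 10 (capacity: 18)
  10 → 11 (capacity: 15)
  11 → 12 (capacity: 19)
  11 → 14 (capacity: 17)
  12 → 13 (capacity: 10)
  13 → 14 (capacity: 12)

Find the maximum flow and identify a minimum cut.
Max flow = 20, Min cut edges: (0,1), (0,2)

Maximum flow: 20
Minimum cut: (0,1), (0,2)
Partition: S = [0], T = [1, 2, 3, 4, 5, 6, 7, 8, 9, 10, 11, 12, 13, 14]

Max-flow min-cut theorem verified: both equal 20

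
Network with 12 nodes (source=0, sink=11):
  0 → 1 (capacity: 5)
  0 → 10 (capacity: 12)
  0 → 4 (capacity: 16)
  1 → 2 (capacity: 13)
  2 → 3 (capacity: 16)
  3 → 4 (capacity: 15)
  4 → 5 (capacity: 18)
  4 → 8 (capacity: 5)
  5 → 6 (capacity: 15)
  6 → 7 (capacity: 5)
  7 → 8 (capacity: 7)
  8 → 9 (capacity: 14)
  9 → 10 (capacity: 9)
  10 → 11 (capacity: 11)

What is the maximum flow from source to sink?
Maximum flow = 11

Max flow: 11

Flow assignment:
  0 → 1: 5/5
  0 → 10: 2/12
  0 → 4: 4/16
  1 → 2: 5/13
  2 → 3: 5/16
  3 → 4: 5/15
  4 → 5: 5/18
  4 → 8: 4/5
  5 → 6: 5/15
  6 → 7: 5/5
  7 → 8: 5/7
  8 → 9: 9/14
  9 → 10: 9/9
  10 → 11: 11/11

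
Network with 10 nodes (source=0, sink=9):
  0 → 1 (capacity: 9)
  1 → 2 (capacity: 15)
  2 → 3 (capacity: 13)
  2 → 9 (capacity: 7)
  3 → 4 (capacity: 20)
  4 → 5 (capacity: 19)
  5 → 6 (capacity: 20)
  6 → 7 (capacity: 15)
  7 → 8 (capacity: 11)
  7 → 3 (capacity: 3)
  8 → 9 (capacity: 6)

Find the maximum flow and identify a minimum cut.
Max flow = 9, Min cut edges: (0,1)

Maximum flow: 9
Minimum cut: (0,1)
Partition: S = [0], T = [1, 2, 3, 4, 5, 6, 7, 8, 9]

Max-flow min-cut theorem verified: both equal 9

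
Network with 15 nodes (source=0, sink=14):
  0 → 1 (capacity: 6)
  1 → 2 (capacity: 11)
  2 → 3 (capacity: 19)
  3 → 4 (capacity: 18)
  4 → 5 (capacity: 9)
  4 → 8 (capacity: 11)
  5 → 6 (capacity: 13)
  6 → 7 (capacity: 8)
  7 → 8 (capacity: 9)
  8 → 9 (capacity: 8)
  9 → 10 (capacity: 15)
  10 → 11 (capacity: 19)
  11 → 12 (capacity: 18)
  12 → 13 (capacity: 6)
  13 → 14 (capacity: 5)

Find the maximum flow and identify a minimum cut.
Max flow = 5, Min cut edges: (13,14)

Maximum flow: 5
Minimum cut: (13,14)
Partition: S = [0, 1, 2, 3, 4, 5, 6, 7, 8, 9, 10, 11, 12, 13], T = [14]

Max-flow min-cut theorem verified: both equal 5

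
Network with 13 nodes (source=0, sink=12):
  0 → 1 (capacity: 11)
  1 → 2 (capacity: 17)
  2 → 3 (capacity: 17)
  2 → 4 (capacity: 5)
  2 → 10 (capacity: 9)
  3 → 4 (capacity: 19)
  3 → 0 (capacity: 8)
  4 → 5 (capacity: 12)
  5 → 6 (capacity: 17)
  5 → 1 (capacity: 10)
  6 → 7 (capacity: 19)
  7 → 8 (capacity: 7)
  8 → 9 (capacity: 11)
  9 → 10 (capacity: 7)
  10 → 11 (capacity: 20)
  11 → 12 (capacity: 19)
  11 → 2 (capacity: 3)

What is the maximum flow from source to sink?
Maximum flow = 11

Max flow: 11

Flow assignment:
  0 → 1: 11/11
  1 → 2: 11/17
  2 → 3: 2/17
  2 → 10: 9/9
  3 → 4: 2/19
  4 → 5: 2/12
  5 → 6: 2/17
  6 → 7: 2/19
  7 → 8: 2/7
  8 → 9: 2/11
  9 → 10: 2/7
  10 → 11: 11/20
  11 → 12: 11/19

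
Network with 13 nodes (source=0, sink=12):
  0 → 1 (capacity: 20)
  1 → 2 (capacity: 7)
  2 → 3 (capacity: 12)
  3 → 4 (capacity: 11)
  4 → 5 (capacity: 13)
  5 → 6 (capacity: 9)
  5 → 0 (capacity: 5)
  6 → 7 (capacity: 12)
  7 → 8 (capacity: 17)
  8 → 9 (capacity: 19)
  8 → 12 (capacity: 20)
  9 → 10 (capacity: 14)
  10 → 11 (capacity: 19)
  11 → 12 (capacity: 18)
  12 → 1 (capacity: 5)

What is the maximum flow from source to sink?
Maximum flow = 7

Max flow: 7

Flow assignment:
  0 → 1: 7/20
  1 → 2: 7/7
  2 → 3: 7/12
  3 → 4: 7/11
  4 → 5: 7/13
  5 → 6: 7/9
  6 → 7: 7/12
  7 → 8: 7/17
  8 → 12: 7/20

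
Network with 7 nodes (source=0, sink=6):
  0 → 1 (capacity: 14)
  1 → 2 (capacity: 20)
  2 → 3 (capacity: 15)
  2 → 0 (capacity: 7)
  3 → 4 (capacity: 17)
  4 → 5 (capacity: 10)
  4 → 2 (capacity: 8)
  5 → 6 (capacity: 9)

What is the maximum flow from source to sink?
Maximum flow = 9

Max flow: 9

Flow assignment:
  0 → 1: 14/14
  1 → 2: 14/20
  2 → 3: 10/15
  2 → 0: 5/7
  3 → 4: 10/17
  4 → 5: 9/10
  4 → 2: 1/8
  5 → 6: 9/9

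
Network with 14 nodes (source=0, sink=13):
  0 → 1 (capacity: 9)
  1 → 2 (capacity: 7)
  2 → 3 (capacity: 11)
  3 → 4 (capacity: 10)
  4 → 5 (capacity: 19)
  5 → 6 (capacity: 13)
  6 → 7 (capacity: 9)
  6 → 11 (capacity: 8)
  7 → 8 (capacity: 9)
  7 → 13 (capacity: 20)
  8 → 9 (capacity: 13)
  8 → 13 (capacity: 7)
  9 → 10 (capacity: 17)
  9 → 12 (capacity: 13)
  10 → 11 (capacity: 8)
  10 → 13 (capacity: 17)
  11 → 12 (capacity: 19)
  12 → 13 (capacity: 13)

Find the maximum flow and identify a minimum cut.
Max flow = 7, Min cut edges: (1,2)

Maximum flow: 7
Minimum cut: (1,2)
Partition: S = [0, 1], T = [2, 3, 4, 5, 6, 7, 8, 9, 10, 11, 12, 13]

Max-flow min-cut theorem verified: both equal 7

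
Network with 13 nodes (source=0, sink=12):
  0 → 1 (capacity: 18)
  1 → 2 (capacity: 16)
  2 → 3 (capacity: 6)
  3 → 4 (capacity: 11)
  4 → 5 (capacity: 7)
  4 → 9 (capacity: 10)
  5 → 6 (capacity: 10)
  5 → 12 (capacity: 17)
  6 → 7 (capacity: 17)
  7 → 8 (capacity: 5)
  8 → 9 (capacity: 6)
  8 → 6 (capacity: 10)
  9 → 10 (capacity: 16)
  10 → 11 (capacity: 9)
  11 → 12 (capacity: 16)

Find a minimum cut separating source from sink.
Min cut value = 6, edges: (2,3)

Min cut value: 6
Partition: S = [0, 1, 2], T = [3, 4, 5, 6, 7, 8, 9, 10, 11, 12]
Cut edges: (2,3)

By max-flow min-cut theorem, max flow = min cut = 6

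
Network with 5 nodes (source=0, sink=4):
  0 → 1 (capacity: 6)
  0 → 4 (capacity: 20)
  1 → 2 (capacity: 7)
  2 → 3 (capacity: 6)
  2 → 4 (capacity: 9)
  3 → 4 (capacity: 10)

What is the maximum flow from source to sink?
Maximum flow = 26

Max flow: 26

Flow assignment:
  0 → 1: 6/6
  0 → 4: 20/20
  1 → 2: 6/7
  2 → 4: 6/9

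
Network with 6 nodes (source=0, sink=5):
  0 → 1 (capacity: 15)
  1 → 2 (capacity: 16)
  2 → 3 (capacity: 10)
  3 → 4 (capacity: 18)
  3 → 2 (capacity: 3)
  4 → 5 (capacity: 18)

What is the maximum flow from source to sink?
Maximum flow = 10

Max flow: 10

Flow assignment:
  0 → 1: 10/15
  1 → 2: 10/16
  2 → 3: 10/10
  3 → 4: 10/18
  4 → 5: 10/18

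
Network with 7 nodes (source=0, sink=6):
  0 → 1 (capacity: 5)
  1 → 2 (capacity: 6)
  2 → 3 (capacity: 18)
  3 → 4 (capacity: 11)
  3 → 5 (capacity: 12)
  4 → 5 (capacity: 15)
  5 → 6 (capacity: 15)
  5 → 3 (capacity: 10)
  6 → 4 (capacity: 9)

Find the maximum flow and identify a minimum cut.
Max flow = 5, Min cut edges: (0,1)

Maximum flow: 5
Minimum cut: (0,1)
Partition: S = [0], T = [1, 2, 3, 4, 5, 6]

Max-flow min-cut theorem verified: both equal 5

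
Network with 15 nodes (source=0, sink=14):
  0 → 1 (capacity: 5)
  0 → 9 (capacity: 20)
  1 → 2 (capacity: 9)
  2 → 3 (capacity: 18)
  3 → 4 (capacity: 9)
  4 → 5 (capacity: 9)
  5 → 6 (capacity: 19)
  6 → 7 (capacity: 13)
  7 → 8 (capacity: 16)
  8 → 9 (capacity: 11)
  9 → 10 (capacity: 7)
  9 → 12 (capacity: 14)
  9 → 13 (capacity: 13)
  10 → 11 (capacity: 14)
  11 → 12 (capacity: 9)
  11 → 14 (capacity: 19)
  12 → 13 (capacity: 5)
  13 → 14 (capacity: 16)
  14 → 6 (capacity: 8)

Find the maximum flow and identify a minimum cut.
Max flow = 23, Min cut edges: (9,10), (13,14)

Maximum flow: 23
Minimum cut: (9,10), (13,14)
Partition: S = [0, 1, 2, 3, 4, 5, 6, 7, 8, 9, 12, 13], T = [10, 11, 14]

Max-flow min-cut theorem verified: both equal 23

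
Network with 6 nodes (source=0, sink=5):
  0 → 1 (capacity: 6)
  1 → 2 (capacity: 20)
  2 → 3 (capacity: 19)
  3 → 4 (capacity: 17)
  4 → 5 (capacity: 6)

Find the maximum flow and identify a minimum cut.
Max flow = 6, Min cut edges: (4,5)

Maximum flow: 6
Minimum cut: (4,5)
Partition: S = [0, 1, 2, 3, 4], T = [5]

Max-flow min-cut theorem verified: both equal 6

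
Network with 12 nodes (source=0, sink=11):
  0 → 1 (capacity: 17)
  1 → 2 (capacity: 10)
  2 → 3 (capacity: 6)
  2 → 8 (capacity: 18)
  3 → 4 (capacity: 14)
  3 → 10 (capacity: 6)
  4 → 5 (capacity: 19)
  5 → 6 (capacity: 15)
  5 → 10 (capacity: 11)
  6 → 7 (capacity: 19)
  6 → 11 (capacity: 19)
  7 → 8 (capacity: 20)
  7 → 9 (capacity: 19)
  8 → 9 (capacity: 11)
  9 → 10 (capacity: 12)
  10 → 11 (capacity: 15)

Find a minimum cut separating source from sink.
Min cut value = 10, edges: (1,2)

Min cut value: 10
Partition: S = [0, 1], T = [2, 3, 4, 5, 6, 7, 8, 9, 10, 11]
Cut edges: (1,2)

By max-flow min-cut theorem, max flow = min cut = 10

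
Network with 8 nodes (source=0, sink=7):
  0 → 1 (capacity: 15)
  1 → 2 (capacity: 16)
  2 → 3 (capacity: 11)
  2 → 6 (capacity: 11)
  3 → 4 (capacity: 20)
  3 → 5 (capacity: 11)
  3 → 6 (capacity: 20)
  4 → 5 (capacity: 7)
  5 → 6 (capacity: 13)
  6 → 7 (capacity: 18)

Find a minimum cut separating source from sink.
Min cut value = 15, edges: (0,1)

Min cut value: 15
Partition: S = [0], T = [1, 2, 3, 4, 5, 6, 7]
Cut edges: (0,1)

By max-flow min-cut theorem, max flow = min cut = 15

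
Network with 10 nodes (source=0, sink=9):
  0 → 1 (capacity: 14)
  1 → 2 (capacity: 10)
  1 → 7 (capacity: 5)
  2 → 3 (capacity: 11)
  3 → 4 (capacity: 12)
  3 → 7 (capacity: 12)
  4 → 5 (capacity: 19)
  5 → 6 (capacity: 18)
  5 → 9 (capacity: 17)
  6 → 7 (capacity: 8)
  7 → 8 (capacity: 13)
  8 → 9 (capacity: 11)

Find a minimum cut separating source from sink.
Min cut value = 14, edges: (0,1)

Min cut value: 14
Partition: S = [0], T = [1, 2, 3, 4, 5, 6, 7, 8, 9]
Cut edges: (0,1)

By max-flow min-cut theorem, max flow = min cut = 14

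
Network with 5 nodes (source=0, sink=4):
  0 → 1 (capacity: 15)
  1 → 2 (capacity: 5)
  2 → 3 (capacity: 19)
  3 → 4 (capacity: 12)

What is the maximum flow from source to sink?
Maximum flow = 5

Max flow: 5

Flow assignment:
  0 → 1: 5/15
  1 → 2: 5/5
  2 → 3: 5/19
  3 → 4: 5/12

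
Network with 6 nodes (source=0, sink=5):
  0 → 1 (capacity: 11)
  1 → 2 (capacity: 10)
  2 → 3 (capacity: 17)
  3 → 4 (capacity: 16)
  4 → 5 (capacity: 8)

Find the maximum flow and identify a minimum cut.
Max flow = 8, Min cut edges: (4,5)

Maximum flow: 8
Minimum cut: (4,5)
Partition: S = [0, 1, 2, 3, 4], T = [5]

Max-flow min-cut theorem verified: both equal 8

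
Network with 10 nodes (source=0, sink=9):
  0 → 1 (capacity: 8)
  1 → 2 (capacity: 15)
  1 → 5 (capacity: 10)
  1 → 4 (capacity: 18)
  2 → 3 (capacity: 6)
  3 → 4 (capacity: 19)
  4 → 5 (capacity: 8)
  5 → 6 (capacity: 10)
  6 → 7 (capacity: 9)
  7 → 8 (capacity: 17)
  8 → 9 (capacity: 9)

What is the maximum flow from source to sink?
Maximum flow = 8

Max flow: 8

Flow assignment:
  0 → 1: 8/8
  1 → 5: 8/10
  5 → 6: 8/10
  6 → 7: 8/9
  7 → 8: 8/17
  8 → 9: 8/9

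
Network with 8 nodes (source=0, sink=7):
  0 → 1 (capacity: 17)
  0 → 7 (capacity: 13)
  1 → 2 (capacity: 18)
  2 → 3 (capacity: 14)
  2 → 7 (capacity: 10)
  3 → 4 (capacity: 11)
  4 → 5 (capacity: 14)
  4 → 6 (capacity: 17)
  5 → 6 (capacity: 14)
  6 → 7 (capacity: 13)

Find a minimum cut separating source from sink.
Min cut value = 30, edges: (0,1), (0,7)

Min cut value: 30
Partition: S = [0], T = [1, 2, 3, 4, 5, 6, 7]
Cut edges: (0,1), (0,7)

By max-flow min-cut theorem, max flow = min cut = 30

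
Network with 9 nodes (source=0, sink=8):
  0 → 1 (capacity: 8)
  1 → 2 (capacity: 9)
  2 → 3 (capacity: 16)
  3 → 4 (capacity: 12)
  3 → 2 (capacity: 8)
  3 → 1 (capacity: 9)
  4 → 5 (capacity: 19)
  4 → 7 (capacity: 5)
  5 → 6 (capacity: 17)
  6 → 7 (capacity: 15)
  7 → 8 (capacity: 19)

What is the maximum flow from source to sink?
Maximum flow = 8

Max flow: 8

Flow assignment:
  0 → 1: 8/8
  1 → 2: 8/9
  2 → 3: 8/16
  3 → 4: 8/12
  4 → 5: 3/19
  4 → 7: 5/5
  5 → 6: 3/17
  6 → 7: 3/15
  7 → 8: 8/19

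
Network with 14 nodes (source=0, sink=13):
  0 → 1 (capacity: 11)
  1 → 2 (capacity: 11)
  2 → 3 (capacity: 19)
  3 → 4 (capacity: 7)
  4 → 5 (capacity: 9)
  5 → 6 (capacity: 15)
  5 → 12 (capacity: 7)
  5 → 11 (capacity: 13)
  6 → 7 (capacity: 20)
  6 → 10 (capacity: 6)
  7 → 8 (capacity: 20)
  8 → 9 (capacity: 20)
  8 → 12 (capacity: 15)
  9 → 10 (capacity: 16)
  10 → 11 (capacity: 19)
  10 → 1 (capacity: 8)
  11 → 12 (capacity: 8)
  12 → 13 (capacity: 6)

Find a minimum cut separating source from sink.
Min cut value = 6, edges: (12,13)

Min cut value: 6
Partition: S = [0, 1, 2, 3, 4, 5, 6, 7, 8, 9, 10, 11, 12], T = [13]
Cut edges: (12,13)

By max-flow min-cut theorem, max flow = min cut = 6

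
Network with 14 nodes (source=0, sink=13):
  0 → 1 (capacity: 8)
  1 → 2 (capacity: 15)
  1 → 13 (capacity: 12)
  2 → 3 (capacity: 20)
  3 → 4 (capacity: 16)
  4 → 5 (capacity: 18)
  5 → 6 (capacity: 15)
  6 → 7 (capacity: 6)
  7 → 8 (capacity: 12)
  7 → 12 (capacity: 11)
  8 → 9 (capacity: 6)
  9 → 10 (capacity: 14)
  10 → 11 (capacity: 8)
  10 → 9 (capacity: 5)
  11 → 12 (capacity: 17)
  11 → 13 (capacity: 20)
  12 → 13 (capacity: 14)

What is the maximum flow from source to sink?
Maximum flow = 8

Max flow: 8

Flow assignment:
  0 → 1: 8/8
  1 → 13: 8/12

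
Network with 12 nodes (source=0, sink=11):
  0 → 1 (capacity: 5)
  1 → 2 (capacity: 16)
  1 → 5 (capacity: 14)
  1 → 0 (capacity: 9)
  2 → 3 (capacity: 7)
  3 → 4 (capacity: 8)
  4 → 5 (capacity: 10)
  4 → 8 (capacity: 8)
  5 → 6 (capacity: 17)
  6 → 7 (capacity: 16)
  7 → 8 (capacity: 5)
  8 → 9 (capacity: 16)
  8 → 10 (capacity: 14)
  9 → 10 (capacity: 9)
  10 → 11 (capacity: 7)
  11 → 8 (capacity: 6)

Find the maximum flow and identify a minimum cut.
Max flow = 5, Min cut edges: (0,1)

Maximum flow: 5
Minimum cut: (0,1)
Partition: S = [0], T = [1, 2, 3, 4, 5, 6, 7, 8, 9, 10, 11]

Max-flow min-cut theorem verified: both equal 5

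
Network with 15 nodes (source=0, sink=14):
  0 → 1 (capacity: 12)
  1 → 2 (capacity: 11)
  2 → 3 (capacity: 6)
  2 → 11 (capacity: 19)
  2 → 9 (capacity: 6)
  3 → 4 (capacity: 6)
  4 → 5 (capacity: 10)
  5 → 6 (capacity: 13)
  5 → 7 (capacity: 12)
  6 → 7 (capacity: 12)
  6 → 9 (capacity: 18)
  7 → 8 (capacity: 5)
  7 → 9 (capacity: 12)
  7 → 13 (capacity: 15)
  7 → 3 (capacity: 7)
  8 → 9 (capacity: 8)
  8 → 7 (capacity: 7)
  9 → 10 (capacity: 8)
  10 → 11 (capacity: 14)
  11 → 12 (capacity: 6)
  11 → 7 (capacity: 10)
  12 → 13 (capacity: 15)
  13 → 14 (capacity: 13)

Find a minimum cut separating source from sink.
Min cut value = 11, edges: (1,2)

Min cut value: 11
Partition: S = [0, 1], T = [2, 3, 4, 5, 6, 7, 8, 9, 10, 11, 12, 13, 14]
Cut edges: (1,2)

By max-flow min-cut theorem, max flow = min cut = 11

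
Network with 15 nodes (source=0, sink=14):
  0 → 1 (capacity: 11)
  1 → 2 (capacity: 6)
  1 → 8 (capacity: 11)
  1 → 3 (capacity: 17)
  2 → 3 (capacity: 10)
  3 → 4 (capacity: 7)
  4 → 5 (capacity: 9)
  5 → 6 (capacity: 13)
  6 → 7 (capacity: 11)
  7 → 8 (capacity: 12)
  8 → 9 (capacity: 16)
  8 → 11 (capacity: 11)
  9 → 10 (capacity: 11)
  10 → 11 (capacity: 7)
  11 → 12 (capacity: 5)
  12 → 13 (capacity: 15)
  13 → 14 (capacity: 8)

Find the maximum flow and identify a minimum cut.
Max flow = 5, Min cut edges: (11,12)

Maximum flow: 5
Minimum cut: (11,12)
Partition: S = [0, 1, 2, 3, 4, 5, 6, 7, 8, 9, 10, 11], T = [12, 13, 14]

Max-flow min-cut theorem verified: both equal 5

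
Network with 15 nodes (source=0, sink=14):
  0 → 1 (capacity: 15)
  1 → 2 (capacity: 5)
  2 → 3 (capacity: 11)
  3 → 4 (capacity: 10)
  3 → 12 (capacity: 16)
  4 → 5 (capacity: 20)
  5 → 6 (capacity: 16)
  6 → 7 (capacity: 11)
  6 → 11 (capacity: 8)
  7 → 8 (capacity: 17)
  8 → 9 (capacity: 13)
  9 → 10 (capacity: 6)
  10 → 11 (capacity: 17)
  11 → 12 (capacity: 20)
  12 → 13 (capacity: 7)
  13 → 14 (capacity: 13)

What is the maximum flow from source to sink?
Maximum flow = 5

Max flow: 5

Flow assignment:
  0 → 1: 5/15
  1 → 2: 5/5
  2 → 3: 5/11
  3 → 12: 5/16
  12 → 13: 5/7
  13 → 14: 5/13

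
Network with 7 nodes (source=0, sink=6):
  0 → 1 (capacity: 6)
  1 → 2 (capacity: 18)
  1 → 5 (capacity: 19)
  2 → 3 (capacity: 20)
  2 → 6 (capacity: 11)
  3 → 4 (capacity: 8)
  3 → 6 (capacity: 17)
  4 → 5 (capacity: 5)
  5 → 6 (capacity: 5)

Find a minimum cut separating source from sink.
Min cut value = 6, edges: (0,1)

Min cut value: 6
Partition: S = [0], T = [1, 2, 3, 4, 5, 6]
Cut edges: (0,1)

By max-flow min-cut theorem, max flow = min cut = 6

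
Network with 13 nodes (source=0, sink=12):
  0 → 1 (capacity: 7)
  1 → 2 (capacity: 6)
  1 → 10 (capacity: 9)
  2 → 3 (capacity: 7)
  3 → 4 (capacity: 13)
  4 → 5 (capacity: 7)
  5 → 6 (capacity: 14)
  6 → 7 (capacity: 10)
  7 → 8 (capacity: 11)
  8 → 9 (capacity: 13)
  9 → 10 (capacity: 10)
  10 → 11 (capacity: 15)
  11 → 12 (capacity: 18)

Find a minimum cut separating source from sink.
Min cut value = 7, edges: (0,1)

Min cut value: 7
Partition: S = [0], T = [1, 2, 3, 4, 5, 6, 7, 8, 9, 10, 11, 12]
Cut edges: (0,1)

By max-flow min-cut theorem, max flow = min cut = 7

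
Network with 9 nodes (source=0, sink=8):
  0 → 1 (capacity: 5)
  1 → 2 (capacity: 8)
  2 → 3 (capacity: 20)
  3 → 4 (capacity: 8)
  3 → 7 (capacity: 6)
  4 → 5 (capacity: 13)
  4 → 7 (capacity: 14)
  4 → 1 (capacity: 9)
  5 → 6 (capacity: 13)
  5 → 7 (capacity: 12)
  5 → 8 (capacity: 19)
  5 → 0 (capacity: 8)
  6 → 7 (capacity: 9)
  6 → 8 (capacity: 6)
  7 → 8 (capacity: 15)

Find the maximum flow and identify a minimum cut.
Max flow = 5, Min cut edges: (0,1)

Maximum flow: 5
Minimum cut: (0,1)
Partition: S = [0], T = [1, 2, 3, 4, 5, 6, 7, 8]

Max-flow min-cut theorem verified: both equal 5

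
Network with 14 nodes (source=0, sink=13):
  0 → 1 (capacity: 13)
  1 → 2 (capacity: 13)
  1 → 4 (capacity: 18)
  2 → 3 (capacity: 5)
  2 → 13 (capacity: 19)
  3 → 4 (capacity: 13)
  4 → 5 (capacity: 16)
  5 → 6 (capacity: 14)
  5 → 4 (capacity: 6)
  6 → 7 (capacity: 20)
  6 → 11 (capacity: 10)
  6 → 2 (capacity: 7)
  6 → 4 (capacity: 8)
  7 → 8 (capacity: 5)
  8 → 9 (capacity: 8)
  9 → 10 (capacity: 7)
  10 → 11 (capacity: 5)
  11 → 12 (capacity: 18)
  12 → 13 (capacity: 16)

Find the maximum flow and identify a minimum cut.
Max flow = 13, Min cut edges: (0,1)

Maximum flow: 13
Minimum cut: (0,1)
Partition: S = [0], T = [1, 2, 3, 4, 5, 6, 7, 8, 9, 10, 11, 12, 13]

Max-flow min-cut theorem verified: both equal 13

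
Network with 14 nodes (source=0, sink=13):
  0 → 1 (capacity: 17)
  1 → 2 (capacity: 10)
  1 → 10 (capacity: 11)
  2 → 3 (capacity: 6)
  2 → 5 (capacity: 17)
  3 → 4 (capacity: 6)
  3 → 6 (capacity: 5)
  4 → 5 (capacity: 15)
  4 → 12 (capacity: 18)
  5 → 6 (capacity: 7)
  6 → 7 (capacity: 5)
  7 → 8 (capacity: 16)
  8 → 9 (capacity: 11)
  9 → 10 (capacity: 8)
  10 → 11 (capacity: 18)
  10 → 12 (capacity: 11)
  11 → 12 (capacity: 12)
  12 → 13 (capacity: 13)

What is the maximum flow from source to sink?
Maximum flow = 13

Max flow: 13

Flow assignment:
  0 → 1: 13/17
  1 → 2: 6/10
  1 → 10: 7/11
  2 → 3: 6/6
  3 → 4: 6/6
  4 → 12: 6/18
  10 → 12: 7/11
  12 → 13: 13/13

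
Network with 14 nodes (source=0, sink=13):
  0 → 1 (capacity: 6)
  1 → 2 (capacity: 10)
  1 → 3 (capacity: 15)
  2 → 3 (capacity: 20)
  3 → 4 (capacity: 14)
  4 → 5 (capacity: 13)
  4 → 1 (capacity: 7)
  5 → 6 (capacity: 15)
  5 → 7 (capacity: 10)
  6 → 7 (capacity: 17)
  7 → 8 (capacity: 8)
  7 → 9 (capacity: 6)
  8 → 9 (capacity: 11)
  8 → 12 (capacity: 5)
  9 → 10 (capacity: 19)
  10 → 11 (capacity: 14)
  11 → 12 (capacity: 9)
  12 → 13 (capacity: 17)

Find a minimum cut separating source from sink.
Min cut value = 6, edges: (0,1)

Min cut value: 6
Partition: S = [0], T = [1, 2, 3, 4, 5, 6, 7, 8, 9, 10, 11, 12, 13]
Cut edges: (0,1)

By max-flow min-cut theorem, max flow = min cut = 6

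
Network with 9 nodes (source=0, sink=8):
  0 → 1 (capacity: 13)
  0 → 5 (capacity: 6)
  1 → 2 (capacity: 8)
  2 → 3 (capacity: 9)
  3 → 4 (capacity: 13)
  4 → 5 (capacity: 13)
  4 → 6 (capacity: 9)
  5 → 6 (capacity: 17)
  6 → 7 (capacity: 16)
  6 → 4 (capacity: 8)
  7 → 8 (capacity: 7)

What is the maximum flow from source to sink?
Maximum flow = 7

Max flow: 7

Flow assignment:
  0 → 1: 7/13
  1 → 2: 7/8
  2 → 3: 7/9
  3 → 4: 7/13
  4 → 6: 7/9
  6 → 7: 7/16
  7 → 8: 7/7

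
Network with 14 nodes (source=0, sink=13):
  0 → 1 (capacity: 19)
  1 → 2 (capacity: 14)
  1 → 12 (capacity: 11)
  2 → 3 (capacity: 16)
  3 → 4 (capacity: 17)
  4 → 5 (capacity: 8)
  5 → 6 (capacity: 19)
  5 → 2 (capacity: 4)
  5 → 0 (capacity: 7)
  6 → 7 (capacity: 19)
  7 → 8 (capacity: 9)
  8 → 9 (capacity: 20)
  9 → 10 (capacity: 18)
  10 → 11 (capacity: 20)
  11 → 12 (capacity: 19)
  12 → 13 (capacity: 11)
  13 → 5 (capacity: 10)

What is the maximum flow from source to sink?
Maximum flow = 11

Max flow: 11

Flow assignment:
  0 → 1: 11/19
  1 → 2: 8/14
  1 → 12: 3/11
  2 → 3: 8/16
  3 → 4: 8/17
  4 → 5: 8/8
  5 → 6: 8/19
  6 → 7: 8/19
  7 → 8: 8/9
  8 → 9: 8/20
  9 → 10: 8/18
  10 → 11: 8/20
  11 → 12: 8/19
  12 → 13: 11/11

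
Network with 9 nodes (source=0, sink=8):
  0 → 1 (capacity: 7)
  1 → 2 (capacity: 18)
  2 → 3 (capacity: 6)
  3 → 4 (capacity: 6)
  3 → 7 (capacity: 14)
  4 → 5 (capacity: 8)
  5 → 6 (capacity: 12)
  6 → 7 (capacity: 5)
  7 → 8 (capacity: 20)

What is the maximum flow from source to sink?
Maximum flow = 6

Max flow: 6

Flow assignment:
  0 → 1: 6/7
  1 → 2: 6/18
  2 → 3: 6/6
  3 → 7: 6/14
  7 → 8: 6/20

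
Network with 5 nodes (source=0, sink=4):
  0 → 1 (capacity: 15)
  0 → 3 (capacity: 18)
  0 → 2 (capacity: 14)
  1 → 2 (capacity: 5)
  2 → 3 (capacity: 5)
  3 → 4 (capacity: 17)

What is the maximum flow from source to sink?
Maximum flow = 17

Max flow: 17

Flow assignment:
  0 → 1: 5/15
  0 → 3: 12/18
  1 → 2: 5/5
  2 → 3: 5/5
  3 → 4: 17/17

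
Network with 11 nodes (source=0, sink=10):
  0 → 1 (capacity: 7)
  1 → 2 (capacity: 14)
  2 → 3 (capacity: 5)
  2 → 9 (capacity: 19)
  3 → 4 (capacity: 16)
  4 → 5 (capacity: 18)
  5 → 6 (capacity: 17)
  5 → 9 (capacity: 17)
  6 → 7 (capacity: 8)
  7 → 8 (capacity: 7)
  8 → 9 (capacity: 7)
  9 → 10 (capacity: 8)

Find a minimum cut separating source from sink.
Min cut value = 7, edges: (0,1)

Min cut value: 7
Partition: S = [0], T = [1, 2, 3, 4, 5, 6, 7, 8, 9, 10]
Cut edges: (0,1)

By max-flow min-cut theorem, max flow = min cut = 7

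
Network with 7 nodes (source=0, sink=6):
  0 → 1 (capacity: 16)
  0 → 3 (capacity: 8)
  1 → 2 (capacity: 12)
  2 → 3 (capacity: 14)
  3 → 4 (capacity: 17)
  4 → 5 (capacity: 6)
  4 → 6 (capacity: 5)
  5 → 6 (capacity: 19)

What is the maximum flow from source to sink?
Maximum flow = 11

Max flow: 11

Flow assignment:
  0 → 1: 11/16
  1 → 2: 11/12
  2 → 3: 11/14
  3 → 4: 11/17
  4 → 5: 6/6
  4 → 6: 5/5
  5 → 6: 6/19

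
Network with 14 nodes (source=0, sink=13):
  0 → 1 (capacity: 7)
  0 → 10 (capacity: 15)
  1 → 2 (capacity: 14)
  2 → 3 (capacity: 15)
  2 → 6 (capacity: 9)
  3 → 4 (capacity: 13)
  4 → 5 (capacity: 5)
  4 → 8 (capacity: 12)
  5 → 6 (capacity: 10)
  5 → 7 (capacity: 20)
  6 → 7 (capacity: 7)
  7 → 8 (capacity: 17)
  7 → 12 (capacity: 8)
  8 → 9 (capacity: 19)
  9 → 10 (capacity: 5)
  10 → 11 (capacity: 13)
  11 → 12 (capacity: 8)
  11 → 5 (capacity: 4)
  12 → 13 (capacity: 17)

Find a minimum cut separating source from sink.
Min cut value = 16, edges: (7,12), (11,12)

Min cut value: 16
Partition: S = [0, 1, 2, 3, 4, 5, 6, 7, 8, 9, 10, 11], T = [12, 13]
Cut edges: (7,12), (11,12)

By max-flow min-cut theorem, max flow = min cut = 16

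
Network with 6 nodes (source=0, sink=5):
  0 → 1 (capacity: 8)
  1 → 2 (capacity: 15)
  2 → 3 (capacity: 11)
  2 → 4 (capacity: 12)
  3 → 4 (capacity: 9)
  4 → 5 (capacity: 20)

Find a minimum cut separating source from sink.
Min cut value = 8, edges: (0,1)

Min cut value: 8
Partition: S = [0], T = [1, 2, 3, 4, 5]
Cut edges: (0,1)

By max-flow min-cut theorem, max flow = min cut = 8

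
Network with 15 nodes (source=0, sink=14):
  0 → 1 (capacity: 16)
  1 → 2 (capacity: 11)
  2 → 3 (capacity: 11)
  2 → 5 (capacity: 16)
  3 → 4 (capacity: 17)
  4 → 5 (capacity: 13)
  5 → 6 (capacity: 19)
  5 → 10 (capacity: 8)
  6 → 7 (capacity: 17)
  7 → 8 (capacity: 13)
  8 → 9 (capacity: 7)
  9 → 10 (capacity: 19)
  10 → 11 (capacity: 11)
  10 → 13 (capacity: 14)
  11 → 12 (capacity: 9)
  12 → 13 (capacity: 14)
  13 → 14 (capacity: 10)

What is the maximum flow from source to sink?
Maximum flow = 10

Max flow: 10

Flow assignment:
  0 → 1: 10/16
  1 → 2: 10/11
  2 → 5: 10/16
  5 → 6: 3/19
  5 → 10: 7/8
  6 → 7: 3/17
  7 → 8: 3/13
  8 → 9: 3/7
  9 → 10: 3/19
  10 → 13: 10/14
  13 → 14: 10/10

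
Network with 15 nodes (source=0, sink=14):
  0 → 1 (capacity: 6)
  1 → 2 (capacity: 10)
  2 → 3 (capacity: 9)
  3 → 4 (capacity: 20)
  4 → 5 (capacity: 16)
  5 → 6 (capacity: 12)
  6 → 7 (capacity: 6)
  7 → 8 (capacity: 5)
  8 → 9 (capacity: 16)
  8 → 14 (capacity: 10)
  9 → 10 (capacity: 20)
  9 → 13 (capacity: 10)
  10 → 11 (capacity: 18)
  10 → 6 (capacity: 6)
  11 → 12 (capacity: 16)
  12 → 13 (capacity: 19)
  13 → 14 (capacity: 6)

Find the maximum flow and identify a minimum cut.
Max flow = 5, Min cut edges: (7,8)

Maximum flow: 5
Minimum cut: (7,8)
Partition: S = [0, 1, 2, 3, 4, 5, 6, 7], T = [8, 9, 10, 11, 12, 13, 14]

Max-flow min-cut theorem verified: both equal 5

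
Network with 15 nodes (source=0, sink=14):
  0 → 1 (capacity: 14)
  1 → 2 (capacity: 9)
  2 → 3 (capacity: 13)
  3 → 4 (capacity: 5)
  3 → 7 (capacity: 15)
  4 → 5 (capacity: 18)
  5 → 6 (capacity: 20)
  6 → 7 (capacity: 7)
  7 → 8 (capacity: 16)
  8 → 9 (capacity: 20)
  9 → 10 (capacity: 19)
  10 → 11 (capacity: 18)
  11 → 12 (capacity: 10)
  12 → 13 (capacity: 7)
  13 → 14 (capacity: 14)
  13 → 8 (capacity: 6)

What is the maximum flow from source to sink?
Maximum flow = 7

Max flow: 7

Flow assignment:
  0 → 1: 7/14
  1 → 2: 7/9
  2 → 3: 7/13
  3 → 7: 7/15
  7 → 8: 7/16
  8 → 9: 7/20
  9 → 10: 7/19
  10 → 11: 7/18
  11 → 12: 7/10
  12 → 13: 7/7
  13 → 14: 7/14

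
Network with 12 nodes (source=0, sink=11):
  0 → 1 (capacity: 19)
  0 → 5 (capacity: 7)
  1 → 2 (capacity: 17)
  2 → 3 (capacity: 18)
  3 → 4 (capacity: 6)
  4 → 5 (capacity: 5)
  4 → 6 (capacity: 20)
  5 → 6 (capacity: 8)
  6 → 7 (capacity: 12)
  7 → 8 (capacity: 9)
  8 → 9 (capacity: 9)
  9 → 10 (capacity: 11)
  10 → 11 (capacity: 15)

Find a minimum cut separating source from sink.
Min cut value = 9, edges: (8,9)

Min cut value: 9
Partition: S = [0, 1, 2, 3, 4, 5, 6, 7, 8], T = [9, 10, 11]
Cut edges: (8,9)

By max-flow min-cut theorem, max flow = min cut = 9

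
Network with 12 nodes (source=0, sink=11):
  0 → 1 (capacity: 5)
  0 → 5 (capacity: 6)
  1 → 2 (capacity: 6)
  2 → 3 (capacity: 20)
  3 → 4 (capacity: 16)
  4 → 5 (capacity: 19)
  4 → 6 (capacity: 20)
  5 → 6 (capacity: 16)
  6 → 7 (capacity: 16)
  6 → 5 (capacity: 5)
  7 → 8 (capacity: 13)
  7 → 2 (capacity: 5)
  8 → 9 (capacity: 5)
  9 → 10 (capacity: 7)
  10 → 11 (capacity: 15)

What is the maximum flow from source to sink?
Maximum flow = 5

Max flow: 5

Flow assignment:
  0 → 5: 5/6
  2 → 3: 5/20
  3 → 4: 5/16
  4 → 6: 5/20
  5 → 6: 5/16
  6 → 7: 10/16
  7 → 8: 5/13
  7 → 2: 5/5
  8 → 9: 5/5
  9 → 10: 5/7
  10 → 11: 5/15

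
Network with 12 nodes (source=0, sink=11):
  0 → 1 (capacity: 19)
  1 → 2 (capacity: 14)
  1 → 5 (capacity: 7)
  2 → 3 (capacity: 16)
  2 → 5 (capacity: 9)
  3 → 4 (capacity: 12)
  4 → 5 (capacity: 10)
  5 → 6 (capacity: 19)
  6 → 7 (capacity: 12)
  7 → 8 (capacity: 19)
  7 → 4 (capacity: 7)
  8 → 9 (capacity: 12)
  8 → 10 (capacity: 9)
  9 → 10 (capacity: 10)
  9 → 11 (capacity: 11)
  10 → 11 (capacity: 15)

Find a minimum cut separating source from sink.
Min cut value = 12, edges: (6,7)

Min cut value: 12
Partition: S = [0, 1, 2, 3, 4, 5, 6], T = [7, 8, 9, 10, 11]
Cut edges: (6,7)

By max-flow min-cut theorem, max flow = min cut = 12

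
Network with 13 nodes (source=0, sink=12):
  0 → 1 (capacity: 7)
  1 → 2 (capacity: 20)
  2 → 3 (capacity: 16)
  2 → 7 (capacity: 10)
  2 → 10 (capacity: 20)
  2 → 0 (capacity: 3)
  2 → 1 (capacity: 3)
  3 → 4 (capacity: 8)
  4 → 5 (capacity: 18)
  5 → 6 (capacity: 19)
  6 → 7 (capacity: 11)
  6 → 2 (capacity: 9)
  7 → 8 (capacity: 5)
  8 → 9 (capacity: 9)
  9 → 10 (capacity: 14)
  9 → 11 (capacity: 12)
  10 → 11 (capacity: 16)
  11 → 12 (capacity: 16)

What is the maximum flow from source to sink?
Maximum flow = 7

Max flow: 7

Flow assignment:
  0 → 1: 7/7
  1 → 2: 7/20
  2 → 10: 7/20
  10 → 11: 7/16
  11 → 12: 7/16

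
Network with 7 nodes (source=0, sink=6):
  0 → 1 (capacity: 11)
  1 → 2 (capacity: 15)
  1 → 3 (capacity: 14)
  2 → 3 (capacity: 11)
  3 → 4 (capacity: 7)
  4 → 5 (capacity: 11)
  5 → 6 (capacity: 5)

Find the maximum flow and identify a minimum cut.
Max flow = 5, Min cut edges: (5,6)

Maximum flow: 5
Minimum cut: (5,6)
Partition: S = [0, 1, 2, 3, 4, 5], T = [6]

Max-flow min-cut theorem verified: both equal 5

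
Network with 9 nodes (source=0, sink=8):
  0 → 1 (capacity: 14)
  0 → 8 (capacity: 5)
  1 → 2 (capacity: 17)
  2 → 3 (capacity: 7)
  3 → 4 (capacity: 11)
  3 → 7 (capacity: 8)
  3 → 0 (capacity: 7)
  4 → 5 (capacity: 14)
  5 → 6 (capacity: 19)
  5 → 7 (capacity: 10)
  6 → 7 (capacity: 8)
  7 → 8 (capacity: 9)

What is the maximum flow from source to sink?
Maximum flow = 12

Max flow: 12

Flow assignment:
  0 → 1: 7/14
  0 → 8: 5/5
  1 → 2: 7/17
  2 → 3: 7/7
  3 → 7: 7/8
  7 → 8: 7/9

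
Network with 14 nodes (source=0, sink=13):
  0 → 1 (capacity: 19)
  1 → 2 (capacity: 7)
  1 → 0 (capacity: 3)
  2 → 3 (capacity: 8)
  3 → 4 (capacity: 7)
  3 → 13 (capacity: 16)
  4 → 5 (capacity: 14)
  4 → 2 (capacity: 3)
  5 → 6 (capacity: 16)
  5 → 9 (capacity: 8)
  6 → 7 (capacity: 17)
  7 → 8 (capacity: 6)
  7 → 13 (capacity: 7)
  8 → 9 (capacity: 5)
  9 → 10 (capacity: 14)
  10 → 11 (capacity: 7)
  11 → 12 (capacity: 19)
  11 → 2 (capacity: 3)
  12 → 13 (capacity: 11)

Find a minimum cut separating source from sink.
Min cut value = 7, edges: (1,2)

Min cut value: 7
Partition: S = [0, 1], T = [2, 3, 4, 5, 6, 7, 8, 9, 10, 11, 12, 13]
Cut edges: (1,2)

By max-flow min-cut theorem, max flow = min cut = 7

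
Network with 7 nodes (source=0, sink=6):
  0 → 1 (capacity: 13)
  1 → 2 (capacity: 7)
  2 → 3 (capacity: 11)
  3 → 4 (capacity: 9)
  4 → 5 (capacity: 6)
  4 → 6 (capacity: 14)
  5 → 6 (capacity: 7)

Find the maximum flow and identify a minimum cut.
Max flow = 7, Min cut edges: (1,2)

Maximum flow: 7
Minimum cut: (1,2)
Partition: S = [0, 1], T = [2, 3, 4, 5, 6]

Max-flow min-cut theorem verified: both equal 7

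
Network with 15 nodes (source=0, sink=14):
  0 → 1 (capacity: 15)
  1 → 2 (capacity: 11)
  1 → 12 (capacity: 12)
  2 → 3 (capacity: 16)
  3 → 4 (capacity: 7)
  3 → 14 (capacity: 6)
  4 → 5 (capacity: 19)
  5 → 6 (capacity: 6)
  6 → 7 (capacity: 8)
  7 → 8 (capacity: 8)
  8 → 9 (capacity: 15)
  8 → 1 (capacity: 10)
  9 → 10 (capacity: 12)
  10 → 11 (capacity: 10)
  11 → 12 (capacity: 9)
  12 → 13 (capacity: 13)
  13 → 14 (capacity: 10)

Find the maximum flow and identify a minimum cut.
Max flow = 15, Min cut edges: (0,1)

Maximum flow: 15
Minimum cut: (0,1)
Partition: S = [0], T = [1, 2, 3, 4, 5, 6, 7, 8, 9, 10, 11, 12, 13, 14]

Max-flow min-cut theorem verified: both equal 15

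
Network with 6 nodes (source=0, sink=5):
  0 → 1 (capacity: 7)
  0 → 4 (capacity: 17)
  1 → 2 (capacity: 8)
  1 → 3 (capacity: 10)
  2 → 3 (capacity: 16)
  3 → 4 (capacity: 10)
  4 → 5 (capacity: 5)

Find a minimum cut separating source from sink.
Min cut value = 5, edges: (4,5)

Min cut value: 5
Partition: S = [0, 1, 2, 3, 4], T = [5]
Cut edges: (4,5)

By max-flow min-cut theorem, max flow = min cut = 5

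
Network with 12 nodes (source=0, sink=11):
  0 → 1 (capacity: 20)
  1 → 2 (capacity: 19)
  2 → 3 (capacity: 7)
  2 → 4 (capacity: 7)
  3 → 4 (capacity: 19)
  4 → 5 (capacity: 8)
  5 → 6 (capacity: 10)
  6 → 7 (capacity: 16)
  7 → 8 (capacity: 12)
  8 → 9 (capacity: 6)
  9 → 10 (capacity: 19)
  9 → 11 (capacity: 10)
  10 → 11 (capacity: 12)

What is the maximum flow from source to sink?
Maximum flow = 6

Max flow: 6

Flow assignment:
  0 → 1: 6/20
  1 → 2: 6/19
  2 → 3: 1/7
  2 → 4: 5/7
  3 → 4: 1/19
  4 → 5: 6/8
  5 → 6: 6/10
  6 → 7: 6/16
  7 → 8: 6/12
  8 → 9: 6/6
  9 → 11: 6/10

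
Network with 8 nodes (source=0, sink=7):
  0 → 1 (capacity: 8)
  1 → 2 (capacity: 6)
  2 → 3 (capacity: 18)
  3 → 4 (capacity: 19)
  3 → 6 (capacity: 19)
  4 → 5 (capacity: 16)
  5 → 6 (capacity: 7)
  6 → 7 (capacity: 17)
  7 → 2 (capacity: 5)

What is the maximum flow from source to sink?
Maximum flow = 6

Max flow: 6

Flow assignment:
  0 → 1: 6/8
  1 → 2: 6/6
  2 → 3: 6/18
  3 → 6: 6/19
  6 → 7: 6/17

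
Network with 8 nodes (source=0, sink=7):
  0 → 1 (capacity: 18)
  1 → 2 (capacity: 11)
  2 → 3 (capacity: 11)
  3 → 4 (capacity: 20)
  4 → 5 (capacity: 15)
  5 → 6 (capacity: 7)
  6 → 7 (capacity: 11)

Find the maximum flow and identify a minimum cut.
Max flow = 7, Min cut edges: (5,6)

Maximum flow: 7
Minimum cut: (5,6)
Partition: S = [0, 1, 2, 3, 4, 5], T = [6, 7]

Max-flow min-cut theorem verified: both equal 7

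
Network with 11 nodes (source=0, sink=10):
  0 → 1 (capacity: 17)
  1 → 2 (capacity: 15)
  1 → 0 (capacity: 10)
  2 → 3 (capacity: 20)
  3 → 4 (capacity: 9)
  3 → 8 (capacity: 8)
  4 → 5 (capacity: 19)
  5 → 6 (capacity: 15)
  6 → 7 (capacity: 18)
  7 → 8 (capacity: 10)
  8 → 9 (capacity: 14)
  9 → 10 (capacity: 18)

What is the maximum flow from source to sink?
Maximum flow = 14

Max flow: 14

Flow assignment:
  0 → 1: 14/17
  1 → 2: 14/15
  2 → 3: 14/20
  3 → 4: 7/9
  3 → 8: 7/8
  4 → 5: 7/19
  5 → 6: 7/15
  6 → 7: 7/18
  7 → 8: 7/10
  8 → 9: 14/14
  9 → 10: 14/18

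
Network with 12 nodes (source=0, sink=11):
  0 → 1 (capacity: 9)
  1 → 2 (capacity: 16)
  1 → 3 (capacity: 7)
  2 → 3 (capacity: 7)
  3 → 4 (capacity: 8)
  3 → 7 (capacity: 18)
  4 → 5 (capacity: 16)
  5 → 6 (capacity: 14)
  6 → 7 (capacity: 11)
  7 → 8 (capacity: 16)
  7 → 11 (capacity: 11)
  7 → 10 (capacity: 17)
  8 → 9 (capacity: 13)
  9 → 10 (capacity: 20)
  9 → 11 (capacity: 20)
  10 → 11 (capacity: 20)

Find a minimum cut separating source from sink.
Min cut value = 9, edges: (0,1)

Min cut value: 9
Partition: S = [0], T = [1, 2, 3, 4, 5, 6, 7, 8, 9, 10, 11]
Cut edges: (0,1)

By max-flow min-cut theorem, max flow = min cut = 9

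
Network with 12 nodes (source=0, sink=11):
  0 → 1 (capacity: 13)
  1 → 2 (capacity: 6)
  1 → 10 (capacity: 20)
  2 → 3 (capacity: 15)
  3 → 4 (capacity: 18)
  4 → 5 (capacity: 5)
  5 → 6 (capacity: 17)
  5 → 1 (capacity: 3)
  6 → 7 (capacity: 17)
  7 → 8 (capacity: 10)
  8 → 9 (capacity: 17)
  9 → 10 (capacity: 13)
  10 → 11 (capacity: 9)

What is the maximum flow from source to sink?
Maximum flow = 9

Max flow: 9

Flow assignment:
  0 → 1: 9/13
  1 → 10: 9/20
  10 → 11: 9/9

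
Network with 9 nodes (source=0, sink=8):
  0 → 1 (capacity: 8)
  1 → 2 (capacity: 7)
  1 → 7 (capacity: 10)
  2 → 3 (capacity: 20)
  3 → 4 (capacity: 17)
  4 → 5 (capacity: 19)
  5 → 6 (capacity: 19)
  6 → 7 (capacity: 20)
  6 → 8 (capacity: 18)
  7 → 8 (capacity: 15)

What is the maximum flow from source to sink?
Maximum flow = 8

Max flow: 8

Flow assignment:
  0 → 1: 8/8
  1 → 7: 8/10
  7 → 8: 8/15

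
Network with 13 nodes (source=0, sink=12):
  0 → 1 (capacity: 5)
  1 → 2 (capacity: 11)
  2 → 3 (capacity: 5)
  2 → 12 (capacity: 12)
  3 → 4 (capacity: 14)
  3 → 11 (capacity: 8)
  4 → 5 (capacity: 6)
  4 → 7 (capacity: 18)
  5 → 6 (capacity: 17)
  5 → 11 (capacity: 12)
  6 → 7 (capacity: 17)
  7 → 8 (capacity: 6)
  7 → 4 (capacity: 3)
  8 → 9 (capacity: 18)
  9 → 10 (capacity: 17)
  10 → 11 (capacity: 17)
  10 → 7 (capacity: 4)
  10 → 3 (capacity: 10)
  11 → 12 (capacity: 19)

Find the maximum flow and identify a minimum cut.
Max flow = 5, Min cut edges: (0,1)

Maximum flow: 5
Minimum cut: (0,1)
Partition: S = [0], T = [1, 2, 3, 4, 5, 6, 7, 8, 9, 10, 11, 12]

Max-flow min-cut theorem verified: both equal 5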